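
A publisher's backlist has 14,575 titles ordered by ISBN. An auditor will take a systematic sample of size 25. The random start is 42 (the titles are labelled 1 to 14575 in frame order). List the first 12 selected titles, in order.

k = N/n = 14575/25 = 583
title 1: 42
title 2: 42 + 583 = 625
title 3: 625 + 583 = 1208
title 4: 1208 + 583 = 1791
title 5: 1791 + 583 = 2374
title 6: 2374 + 583 = 2957
title 7: 2957 + 583 = 3540
title 8: 3540 + 583 = 4123
title 9: 4123 + 583 = 4706
title 10: 4706 + 583 = 5289
title 11: 5289 + 583 = 5872
title 12: 5872 + 583 = 6455

42, 625, 1208, 1791, 2374, 2957, 3540, 4123, 4706, 5289, 5872, 6455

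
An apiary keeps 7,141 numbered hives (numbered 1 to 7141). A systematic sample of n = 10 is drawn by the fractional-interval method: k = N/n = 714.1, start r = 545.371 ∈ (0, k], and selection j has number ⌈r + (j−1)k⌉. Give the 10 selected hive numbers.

j=1: r + 0k = 545.371 → ⌈·⌉ = 546
j=2: r + 1k = 1259.471 → ⌈·⌉ = 1260
j=3: r + 2k = 1973.571 → ⌈·⌉ = 1974
j=4: r + 3k = 2687.671 → ⌈·⌉ = 2688
j=5: r + 4k = 3401.771 → ⌈·⌉ = 3402
j=6: r + 5k = 4115.871 → ⌈·⌉ = 4116
j=7: r + 6k = 4829.971 → ⌈·⌉ = 4830
j=8: r + 7k = 5544.071 → ⌈·⌉ = 5545
j=9: r + 8k = 6258.171 → ⌈·⌉ = 6259
j=10: r + 9k = 6972.271 → ⌈·⌉ = 6973

546, 1260, 1974, 2688, 3402, 4116, 4830, 5545, 6259, 6973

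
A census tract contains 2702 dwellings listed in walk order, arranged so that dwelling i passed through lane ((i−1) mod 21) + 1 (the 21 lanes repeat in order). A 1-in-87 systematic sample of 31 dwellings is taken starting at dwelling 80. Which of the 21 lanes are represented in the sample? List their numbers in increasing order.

Consecutive selections differ by k = 87, so their lane numbers differ by 87 mod 21 = 3.
gcd(87, 21) = 3, so the sample visits 21/3 = 7 distinct residues mod 21.
Start 80 is lane 17; the lanes hit are 2, 5, 8, 11, 14, 17, 20.

2, 5, 8, 11, 14, 17, 20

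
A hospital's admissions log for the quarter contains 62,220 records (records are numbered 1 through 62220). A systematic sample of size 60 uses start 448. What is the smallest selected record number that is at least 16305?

17040

k = 62220/60 = 1037
Steps past start: ⌈(16305 − 448)/1037⌉ = ⌈15857/1037⌉ = 16
Selected record: 448 + 16×1037 = 17040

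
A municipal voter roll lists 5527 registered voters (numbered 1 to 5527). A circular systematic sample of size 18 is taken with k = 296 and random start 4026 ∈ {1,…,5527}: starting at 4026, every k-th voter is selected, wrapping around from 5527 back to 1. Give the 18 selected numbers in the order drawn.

Selection 1: 4026
Selection 2: 4026 + 296 = 4322
Selection 3: 4322 + 296 = 4618
Selection 4: 4618 + 296 = 4914
Selection 5: 4914 + 296 = 5210
Selection 6: 5210 + 296 = 5506
Selection 7: 5506 + 296 = 5802 → 5802 − 5527 = 275
Selection 8: 275 + 296 = 571
Selection 9: 571 + 296 = 867
Selection 10: 867 + 296 = 1163
Selection 11: 1163 + 296 = 1459
Selection 12: 1459 + 296 = 1755
Selection 13: 1755 + 296 = 2051
Selection 14: 2051 + 296 = 2347
Selection 15: 2347 + 296 = 2643
Selection 16: 2643 + 296 = 2939
Selection 17: 2939 + 296 = 3235
Selection 18: 3235 + 296 = 3531

4026, 4322, 4618, 4914, 5210, 5506, 275, 571, 867, 1163, 1459, 1755, 2051, 2347, 2643, 2939, 3235, 3531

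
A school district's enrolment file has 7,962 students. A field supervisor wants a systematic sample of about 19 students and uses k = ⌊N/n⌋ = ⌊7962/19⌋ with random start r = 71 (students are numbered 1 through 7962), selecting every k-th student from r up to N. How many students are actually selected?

k = ⌊7962/19⌋ = 419
Achieved size = ⌊(7962 − 71)/419⌋ + 1 = ⌊7891/419⌋ + 1 = 18 + 1 = 19
(last selection: 71 + 18×419 = 7613 ≤ 7962; next would be 8032 > 7962)

19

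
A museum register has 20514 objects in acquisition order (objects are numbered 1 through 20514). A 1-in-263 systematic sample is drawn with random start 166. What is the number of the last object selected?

20417

k = 263
78th selection = r + (78−1)·k = 166 + 77×263 = 166 + 20251 = 20417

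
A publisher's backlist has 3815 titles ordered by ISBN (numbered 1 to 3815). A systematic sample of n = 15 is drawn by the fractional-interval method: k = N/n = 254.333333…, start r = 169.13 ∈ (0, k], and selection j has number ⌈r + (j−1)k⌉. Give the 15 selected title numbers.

170, 424, 678, 933, 1187, 1441, 1696, 1950, 2204, 2459, 2713, 2967, 3222, 3476, 3730

j=1: r + 0k = 169.13 → ⌈·⌉ = 170
j=2: r + 1k = 423.463333… → ⌈·⌉ = 424
j=3: r + 2k = 677.796666… → ⌈·⌉ = 678
j=4: r + 3k = 932.13 → ⌈·⌉ = 933
j=5: r + 4k = 1186.463333… → ⌈·⌉ = 1187
j=6: r + 5k = 1440.796666… → ⌈·⌉ = 1441
j=7: r + 6k = 1695.13 → ⌈·⌉ = 1696
j=8: r + 7k = 1949.463333… → ⌈·⌉ = 1950
j=9: r + 8k = 2203.796666… → ⌈·⌉ = 2204
j=10: r + 9k = 2458.13 → ⌈·⌉ = 2459
j=11: r + 10k = 2712.463333… → ⌈·⌉ = 2713
j=12: r + 11k = 2966.796666… → ⌈·⌉ = 2967
j=13: r + 12k = 3221.13 → ⌈·⌉ = 3222
j=14: r + 13k = 3475.463333… → ⌈·⌉ = 3476
j=15: r + 14k = 3729.796666… → ⌈·⌉ = 3730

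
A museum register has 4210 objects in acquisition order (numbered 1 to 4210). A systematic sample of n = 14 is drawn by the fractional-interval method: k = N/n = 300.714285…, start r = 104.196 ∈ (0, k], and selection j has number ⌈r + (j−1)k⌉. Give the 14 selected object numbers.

105, 405, 706, 1007, 1308, 1608, 1909, 2210, 2510, 2811, 3112, 3413, 3713, 4014

j=1: r + 0k = 104.196 → ⌈·⌉ = 105
j=2: r + 1k = 404.910285… → ⌈·⌉ = 405
j=3: r + 2k = 705.624571… → ⌈·⌉ = 706
j=4: r + 3k = 1006.338857… → ⌈·⌉ = 1007
j=5: r + 4k = 1307.053142… → ⌈·⌉ = 1308
j=6: r + 5k = 1607.767428… → ⌈·⌉ = 1608
j=7: r + 6k = 1908.481714… → ⌈·⌉ = 1909
j=8: r + 7k = 2209.196 → ⌈·⌉ = 2210
j=9: r + 8k = 2509.910285… → ⌈·⌉ = 2510
j=10: r + 9k = 2810.624571… → ⌈·⌉ = 2811
j=11: r + 10k = 3111.338857… → ⌈·⌉ = 3112
j=12: r + 11k = 3412.053142… → ⌈·⌉ = 3413
j=13: r + 12k = 3712.767428… → ⌈·⌉ = 3713
j=14: r + 13k = 4013.481714… → ⌈·⌉ = 4014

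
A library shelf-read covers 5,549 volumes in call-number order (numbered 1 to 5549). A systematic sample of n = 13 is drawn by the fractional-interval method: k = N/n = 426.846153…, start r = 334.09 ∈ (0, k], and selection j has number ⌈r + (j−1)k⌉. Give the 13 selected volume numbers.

335, 761, 1188, 1615, 2042, 2469, 2896, 3323, 3749, 4176, 4603, 5030, 5457

j=1: r + 0k = 334.09 → ⌈·⌉ = 335
j=2: r + 1k = 760.936153… → ⌈·⌉ = 761
j=3: r + 2k = 1187.782307… → ⌈·⌉ = 1188
j=4: r + 3k = 1614.628461… → ⌈·⌉ = 1615
j=5: r + 4k = 2041.474615… → ⌈·⌉ = 2042
j=6: r + 5k = 2468.320769… → ⌈·⌉ = 2469
j=7: r + 6k = 2895.166923… → ⌈·⌉ = 2896
j=8: r + 7k = 3322.013076… → ⌈·⌉ = 3323
j=9: r + 8k = 3748.859230… → ⌈·⌉ = 3749
j=10: r + 9k = 4175.705384… → ⌈·⌉ = 4176
j=11: r + 10k = 4602.551538… → ⌈·⌉ = 4603
j=12: r + 11k = 5029.397692… → ⌈·⌉ = 5030
j=13: r + 12k = 5456.243846… → ⌈·⌉ = 5457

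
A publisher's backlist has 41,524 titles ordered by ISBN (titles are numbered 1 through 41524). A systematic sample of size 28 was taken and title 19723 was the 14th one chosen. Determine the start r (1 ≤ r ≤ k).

k = 41524/28 = 1483
r = 19723 − (14−1)×1483 = 19723 − 19279 = 444

444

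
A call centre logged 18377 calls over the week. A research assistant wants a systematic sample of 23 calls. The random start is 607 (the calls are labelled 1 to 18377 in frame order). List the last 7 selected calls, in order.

k = N/n = 18377/23 = 799
17th selection = 607 + 16×799 = 13391
18th: 13391 + 799 = 14190
19th: 14190 + 799 = 14989
20th: 14989 + 799 = 15788
21st: 15788 + 799 = 16587
22nd: 16587 + 799 = 17386
23rd: 17386 + 799 = 18185

13391, 14190, 14989, 15788, 16587, 17386, 18185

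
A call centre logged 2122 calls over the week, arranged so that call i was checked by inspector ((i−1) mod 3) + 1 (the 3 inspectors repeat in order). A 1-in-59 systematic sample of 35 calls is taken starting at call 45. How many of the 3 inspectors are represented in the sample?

3

Consecutive selections differ by k = 59, so their inspector numbers differ by 59 mod 3 = 2.
gcd(59, 3) = 1, so the sample visits 3/1 = 3 distinct residues mod 3.
Start 45 is inspector 3; the inspectors hit are 1, 2, 3.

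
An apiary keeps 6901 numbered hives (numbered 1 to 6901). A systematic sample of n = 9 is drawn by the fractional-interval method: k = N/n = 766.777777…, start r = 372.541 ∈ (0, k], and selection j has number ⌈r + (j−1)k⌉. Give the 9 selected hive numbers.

373, 1140, 1907, 2673, 3440, 4207, 4974, 5740, 6507

j=1: r + 0k = 372.541 → ⌈·⌉ = 373
j=2: r + 1k = 1139.318777… → ⌈·⌉ = 1140
j=3: r + 2k = 1906.096555… → ⌈·⌉ = 1907
j=4: r + 3k = 2672.874333… → ⌈·⌉ = 2673
j=5: r + 4k = 3439.652111… → ⌈·⌉ = 3440
j=6: r + 5k = 4206.429888… → ⌈·⌉ = 4207
j=7: r + 6k = 4973.207666… → ⌈·⌉ = 4974
j=8: r + 7k = 5739.985444… → ⌈·⌉ = 5740
j=9: r + 8k = 6506.763222… → ⌈·⌉ = 6507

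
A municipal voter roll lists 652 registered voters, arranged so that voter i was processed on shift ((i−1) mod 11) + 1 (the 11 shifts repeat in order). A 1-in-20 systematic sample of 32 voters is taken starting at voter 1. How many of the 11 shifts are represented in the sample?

11

Consecutive selections differ by k = 20, so their shift numbers differ by 20 mod 11 = 9.
gcd(20, 11) = 1, so the sample visits 11/1 = 11 distinct residues mod 11.
Start 1 is shift 1; the shifts hit are 1, 2, 3, 4, 5, 6, 7, 8, 9, 10, 11.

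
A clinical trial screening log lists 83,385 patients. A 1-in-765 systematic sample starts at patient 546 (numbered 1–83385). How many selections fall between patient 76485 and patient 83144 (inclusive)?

k = 765
First selection ≥ 76485: 546 + ⌈(76485−546)/765⌉·765 = 546 + 100×765 = 77046
Last selection ≤ 83144: 546 + ⌊(83144−546)/765⌋·765 = 546 + 107×765 = 82401
Count = 107 − 100 + 1 = 8

8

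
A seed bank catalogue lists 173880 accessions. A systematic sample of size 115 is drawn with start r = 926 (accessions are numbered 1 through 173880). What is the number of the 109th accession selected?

164222

k = 173880/115 = 1512
109th selection = r + (109−1)·k = 926 + 108×1512 = 926 + 163296 = 164222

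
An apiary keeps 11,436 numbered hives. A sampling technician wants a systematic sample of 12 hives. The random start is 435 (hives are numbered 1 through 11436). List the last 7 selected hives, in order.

5200, 6153, 7106, 8059, 9012, 9965, 10918

k = N/n = 11436/12 = 953
6th selection = 435 + 5×953 = 5200
7th: 5200 + 953 = 6153
8th: 6153 + 953 = 7106
9th: 7106 + 953 = 8059
10th: 8059 + 953 = 9012
11th: 9012 + 953 = 9965
12th: 9965 + 953 = 10918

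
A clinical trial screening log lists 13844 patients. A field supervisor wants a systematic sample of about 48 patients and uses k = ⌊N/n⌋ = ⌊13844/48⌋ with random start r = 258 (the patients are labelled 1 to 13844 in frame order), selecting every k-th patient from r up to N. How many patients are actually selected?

48

k = ⌊13844/48⌋ = 288
Achieved size = ⌊(13844 − 258)/288⌋ + 1 = ⌊13586/288⌋ + 1 = 47 + 1 = 48
(last selection: 258 + 47×288 = 13794 ≤ 13844; next would be 14082 > 13844)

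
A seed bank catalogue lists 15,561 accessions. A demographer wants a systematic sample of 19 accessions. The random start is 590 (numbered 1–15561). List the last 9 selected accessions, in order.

k = N/n = 15561/19 = 819
11th selection = 590 + 10×819 = 8780
12th: 8780 + 819 = 9599
13th: 9599 + 819 = 10418
14th: 10418 + 819 = 11237
15th: 11237 + 819 = 12056
16th: 12056 + 819 = 12875
17th: 12875 + 819 = 13694
18th: 13694 + 819 = 14513
19th: 14513 + 819 = 15332

8780, 9599, 10418, 11237, 12056, 12875, 13694, 14513, 15332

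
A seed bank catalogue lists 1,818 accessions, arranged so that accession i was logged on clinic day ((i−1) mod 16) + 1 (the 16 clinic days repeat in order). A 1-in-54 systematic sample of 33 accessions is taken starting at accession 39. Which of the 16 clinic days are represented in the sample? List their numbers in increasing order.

1, 3, 5, 7, 9, 11, 13, 15

Consecutive selections differ by k = 54, so their clinic day numbers differ by 54 mod 16 = 6.
gcd(54, 16) = 2, so the sample visits 16/2 = 8 distinct residues mod 16.
Start 39 is clinic day 7; the clinic days hit are 1, 3, 5, 7, 9, 11, 13, 15.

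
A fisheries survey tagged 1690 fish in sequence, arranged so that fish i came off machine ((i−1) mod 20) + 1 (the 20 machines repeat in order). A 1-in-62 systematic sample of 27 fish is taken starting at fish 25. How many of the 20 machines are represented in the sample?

10

Consecutive selections differ by k = 62, so their machine numbers differ by 62 mod 20 = 2.
gcd(62, 20) = 2, so the sample visits 20/2 = 10 distinct residues mod 20.
Start 25 is machine 5; the machines hit are 1, 3, 5, 7, 9, 11, 13, 15, 17, 19.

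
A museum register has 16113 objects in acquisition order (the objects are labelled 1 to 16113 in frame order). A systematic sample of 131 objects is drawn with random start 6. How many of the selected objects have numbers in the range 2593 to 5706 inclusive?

25

k = 16113/131 = 123
First selection ≥ 2593: 6 + ⌈(2593−6)/123⌉·123 = 6 + 22×123 = 2712
Last selection ≤ 5706: 6 + ⌊(5706−6)/123⌋·123 = 6 + 46×123 = 5664
Count = 46 − 22 + 1 = 25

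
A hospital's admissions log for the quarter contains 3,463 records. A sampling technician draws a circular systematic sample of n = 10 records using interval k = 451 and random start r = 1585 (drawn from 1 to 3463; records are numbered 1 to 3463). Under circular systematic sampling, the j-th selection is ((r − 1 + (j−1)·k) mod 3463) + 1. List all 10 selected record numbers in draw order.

1585, 2036, 2487, 2938, 3389, 377, 828, 1279, 1730, 2181

Selection 1: 1585
Selection 2: 1585 + 451 = 2036
Selection 3: 2036 + 451 = 2487
Selection 4: 2487 + 451 = 2938
Selection 5: 2938 + 451 = 3389
Selection 6: 3389 + 451 = 3840 → 3840 − 3463 = 377
Selection 7: 377 + 451 = 828
Selection 8: 828 + 451 = 1279
Selection 9: 1279 + 451 = 1730
Selection 10: 1730 + 451 = 2181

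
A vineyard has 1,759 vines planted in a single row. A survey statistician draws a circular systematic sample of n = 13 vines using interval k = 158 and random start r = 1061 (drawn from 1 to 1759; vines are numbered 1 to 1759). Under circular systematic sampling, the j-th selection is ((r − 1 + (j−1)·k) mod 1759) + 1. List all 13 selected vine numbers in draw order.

Selection 1: 1061
Selection 2: 1061 + 158 = 1219
Selection 3: 1219 + 158 = 1377
Selection 4: 1377 + 158 = 1535
Selection 5: 1535 + 158 = 1693
Selection 6: 1693 + 158 = 1851 → 1851 − 1759 = 92
Selection 7: 92 + 158 = 250
Selection 8: 250 + 158 = 408
Selection 9: 408 + 158 = 566
Selection 10: 566 + 158 = 724
Selection 11: 724 + 158 = 882
Selection 12: 882 + 158 = 1040
Selection 13: 1040 + 158 = 1198

1061, 1219, 1377, 1535, 1693, 92, 250, 408, 566, 724, 882, 1040, 1198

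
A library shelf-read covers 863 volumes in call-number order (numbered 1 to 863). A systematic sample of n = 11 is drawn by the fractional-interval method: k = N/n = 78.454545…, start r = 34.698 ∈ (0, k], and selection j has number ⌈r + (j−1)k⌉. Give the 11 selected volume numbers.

35, 114, 192, 271, 349, 427, 506, 584, 663, 741, 820

j=1: r + 0k = 34.698 → ⌈·⌉ = 35
j=2: r + 1k = 113.152545… → ⌈·⌉ = 114
j=3: r + 2k = 191.607090… → ⌈·⌉ = 192
j=4: r + 3k = 270.061636… → ⌈·⌉ = 271
j=5: r + 4k = 348.516181… → ⌈·⌉ = 349
j=6: r + 5k = 426.970727… → ⌈·⌉ = 427
j=7: r + 6k = 505.425272… → ⌈·⌉ = 506
j=8: r + 7k = 583.879818… → ⌈·⌉ = 584
j=9: r + 8k = 662.334363… → ⌈·⌉ = 663
j=10: r + 9k = 740.788909… → ⌈·⌉ = 741
j=11: r + 10k = 819.243454… → ⌈·⌉ = 820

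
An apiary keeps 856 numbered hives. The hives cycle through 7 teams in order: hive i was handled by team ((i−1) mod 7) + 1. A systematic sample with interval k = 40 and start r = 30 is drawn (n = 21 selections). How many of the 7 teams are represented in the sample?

7

Consecutive selections differ by k = 40, so their team numbers differ by 40 mod 7 = 5.
gcd(40, 7) = 1, so the sample visits 7/1 = 7 distinct residues mod 7.
Start 30 is team 2; the teams hit are 1, 2, 3, 4, 5, 6, 7.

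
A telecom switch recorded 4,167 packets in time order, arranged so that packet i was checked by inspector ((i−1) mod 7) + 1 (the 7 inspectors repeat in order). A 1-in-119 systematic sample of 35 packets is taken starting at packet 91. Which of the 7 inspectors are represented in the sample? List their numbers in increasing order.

7

Consecutive selections differ by k = 119, so their inspector numbers differ by 119 mod 7 = 0.
gcd(119, 7) = 7, so the sample visits 7/7 = 1 distinct residues mod 7.
Start 91 is inspector 7; the inspectors hit are 7.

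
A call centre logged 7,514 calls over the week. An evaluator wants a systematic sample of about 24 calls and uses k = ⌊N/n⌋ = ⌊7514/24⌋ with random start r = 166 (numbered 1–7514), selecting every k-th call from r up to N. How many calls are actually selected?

24

k = ⌊7514/24⌋ = 313
Achieved size = ⌊(7514 − 166)/313⌋ + 1 = ⌊7348/313⌋ + 1 = 23 + 1 = 24
(last selection: 166 + 23×313 = 7365 ≤ 7514; next would be 7678 > 7514)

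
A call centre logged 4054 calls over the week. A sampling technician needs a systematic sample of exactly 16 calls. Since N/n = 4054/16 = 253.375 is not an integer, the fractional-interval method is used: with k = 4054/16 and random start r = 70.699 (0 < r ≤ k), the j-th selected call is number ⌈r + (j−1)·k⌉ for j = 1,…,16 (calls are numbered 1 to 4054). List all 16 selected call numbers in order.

j=1: r + 0k = 70.699 → ⌈·⌉ = 71
j=2: r + 1k = 324.074 → ⌈·⌉ = 325
j=3: r + 2k = 577.449 → ⌈·⌉ = 578
j=4: r + 3k = 830.824 → ⌈·⌉ = 831
j=5: r + 4k = 1084.199 → ⌈·⌉ = 1085
j=6: r + 5k = 1337.574 → ⌈·⌉ = 1338
j=7: r + 6k = 1590.949 → ⌈·⌉ = 1591
j=8: r + 7k = 1844.324 → ⌈·⌉ = 1845
j=9: r + 8k = 2097.699 → ⌈·⌉ = 2098
j=10: r + 9k = 2351.074 → ⌈·⌉ = 2352
j=11: r + 10k = 2604.449 → ⌈·⌉ = 2605
j=12: r + 11k = 2857.824 → ⌈·⌉ = 2858
j=13: r + 12k = 3111.199 → ⌈·⌉ = 3112
j=14: r + 13k = 3364.574 → ⌈·⌉ = 3365
j=15: r + 14k = 3617.949 → ⌈·⌉ = 3618
j=16: r + 15k = 3871.324 → ⌈·⌉ = 3872

71, 325, 578, 831, 1085, 1338, 1591, 1845, 2098, 2352, 2605, 2858, 3112, 3365, 3618, 3872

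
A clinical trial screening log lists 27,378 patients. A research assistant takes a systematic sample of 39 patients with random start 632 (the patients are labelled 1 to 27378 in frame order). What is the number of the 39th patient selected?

k = 27378/39 = 702
39th selection = r + (39−1)·k = 632 + 38×702 = 632 + 26676 = 27308

27308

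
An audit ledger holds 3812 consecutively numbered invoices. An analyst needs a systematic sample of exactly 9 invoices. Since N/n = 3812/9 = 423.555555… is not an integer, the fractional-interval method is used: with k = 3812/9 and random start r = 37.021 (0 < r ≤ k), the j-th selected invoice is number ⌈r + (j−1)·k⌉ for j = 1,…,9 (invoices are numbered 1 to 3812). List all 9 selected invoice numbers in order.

38, 461, 885, 1308, 1732, 2155, 2579, 3002, 3426

j=1: r + 0k = 37.021 → ⌈·⌉ = 38
j=2: r + 1k = 460.576555… → ⌈·⌉ = 461
j=3: r + 2k = 884.132111… → ⌈·⌉ = 885
j=4: r + 3k = 1307.687666… → ⌈·⌉ = 1308
j=5: r + 4k = 1731.243222… → ⌈·⌉ = 1732
j=6: r + 5k = 2154.798777… → ⌈·⌉ = 2155
j=7: r + 6k = 2578.354333… → ⌈·⌉ = 2579
j=8: r + 7k = 3001.909888… → ⌈·⌉ = 3002
j=9: r + 8k = 3425.465444… → ⌈·⌉ = 3426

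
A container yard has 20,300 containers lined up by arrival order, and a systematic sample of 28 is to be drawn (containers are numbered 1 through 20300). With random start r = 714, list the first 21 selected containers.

714, 1439, 2164, 2889, 3614, 4339, 5064, 5789, 6514, 7239, 7964, 8689, 9414, 10139, 10864, 11589, 12314, 13039, 13764, 14489, 15214

k = N/n = 20300/28 = 725
container 1: 714
container 2: 714 + 725 = 1439
container 3: 1439 + 725 = 2164
container 4: 2164 + 725 = 2889
container 5: 2889 + 725 = 3614
container 6: 3614 + 725 = 4339
container 7: 4339 + 725 = 5064
container 8: 5064 + 725 = 5789
container 9: 5789 + 725 = 6514
container 10: 6514 + 725 = 7239
container 11: 7239 + 725 = 7964
container 12: 7964 + 725 = 8689
container 13: 8689 + 725 = 9414
container 14: 9414 + 725 = 10139
container 15: 10139 + 725 = 10864
container 16: 10864 + 725 = 11589
container 17: 11589 + 725 = 12314
container 18: 12314 + 725 = 13039
container 19: 13039 + 725 = 13764
container 20: 13764 + 725 = 14489
container 21: 14489 + 725 = 15214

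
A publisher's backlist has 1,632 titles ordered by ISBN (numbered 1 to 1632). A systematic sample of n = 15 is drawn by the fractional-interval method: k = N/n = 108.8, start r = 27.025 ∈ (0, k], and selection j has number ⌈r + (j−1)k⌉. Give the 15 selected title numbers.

j=1: r + 0k = 27.025 → ⌈·⌉ = 28
j=2: r + 1k = 135.825 → ⌈·⌉ = 136
j=3: r + 2k = 244.625 → ⌈·⌉ = 245
j=4: r + 3k = 353.425 → ⌈·⌉ = 354
j=5: r + 4k = 462.225 → ⌈·⌉ = 463
j=6: r + 5k = 571.025 → ⌈·⌉ = 572
j=7: r + 6k = 679.825 → ⌈·⌉ = 680
j=8: r + 7k = 788.625 → ⌈·⌉ = 789
j=9: r + 8k = 897.425 → ⌈·⌉ = 898
j=10: r + 9k = 1006.225 → ⌈·⌉ = 1007
j=11: r + 10k = 1115.025 → ⌈·⌉ = 1116
j=12: r + 11k = 1223.825 → ⌈·⌉ = 1224
j=13: r + 12k = 1332.625 → ⌈·⌉ = 1333
j=14: r + 13k = 1441.425 → ⌈·⌉ = 1442
j=15: r + 14k = 1550.225 → ⌈·⌉ = 1551

28, 136, 245, 354, 463, 572, 680, 789, 898, 1007, 1116, 1224, 1333, 1442, 1551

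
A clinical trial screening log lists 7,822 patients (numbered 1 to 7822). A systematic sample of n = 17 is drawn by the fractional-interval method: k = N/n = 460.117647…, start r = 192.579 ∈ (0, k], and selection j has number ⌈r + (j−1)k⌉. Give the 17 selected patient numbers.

193, 653, 1113, 1573, 2034, 2494, 2954, 3414, 3874, 4334, 4794, 5254, 5714, 6175, 6635, 7095, 7555

j=1: r + 0k = 192.579 → ⌈·⌉ = 193
j=2: r + 1k = 652.696647… → ⌈·⌉ = 653
j=3: r + 2k = 1112.814294… → ⌈·⌉ = 1113
j=4: r + 3k = 1572.931941… → ⌈·⌉ = 1573
j=5: r + 4k = 2033.049588… → ⌈·⌉ = 2034
j=6: r + 5k = 2493.167235… → ⌈·⌉ = 2494
j=7: r + 6k = 2953.284882… → ⌈·⌉ = 2954
j=8: r + 7k = 3413.402529… → ⌈·⌉ = 3414
j=9: r + 8k = 3873.520176… → ⌈·⌉ = 3874
j=10: r + 9k = 4333.637823… → ⌈·⌉ = 4334
j=11: r + 10k = 4793.755470… → ⌈·⌉ = 4794
j=12: r + 11k = 5253.873117… → ⌈·⌉ = 5254
j=13: r + 12k = 5713.990764… → ⌈·⌉ = 5714
j=14: r + 13k = 6174.108411… → ⌈·⌉ = 6175
j=15: r + 14k = 6634.226058… → ⌈·⌉ = 6635
j=16: r + 15k = 7094.343705… → ⌈·⌉ = 7095
j=17: r + 16k = 7554.461352… → ⌈·⌉ = 7555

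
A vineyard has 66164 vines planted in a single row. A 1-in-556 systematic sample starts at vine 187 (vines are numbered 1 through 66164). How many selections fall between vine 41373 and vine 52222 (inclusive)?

k = 556
First selection ≥ 41373: 187 + ⌈(41373−187)/556⌉·556 = 187 + 75×556 = 41887
Last selection ≤ 52222: 187 + ⌊(52222−187)/556⌋·556 = 187 + 93×556 = 51895
Count = 93 − 75 + 1 = 19

19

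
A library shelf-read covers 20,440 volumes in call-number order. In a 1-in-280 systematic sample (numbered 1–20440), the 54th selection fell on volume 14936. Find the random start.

k = 280
r = 14936 − (54−1)×280 = 14936 − 14840 = 96

96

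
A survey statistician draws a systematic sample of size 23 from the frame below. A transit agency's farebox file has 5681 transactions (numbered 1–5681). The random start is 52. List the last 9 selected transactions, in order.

k = N/n = 5681/23 = 247
15th selection = 52 + 14×247 = 3510
16th: 3510 + 247 = 3757
17th: 3757 + 247 = 4004
18th: 4004 + 247 = 4251
19th: 4251 + 247 = 4498
20th: 4498 + 247 = 4745
21st: 4745 + 247 = 4992
22nd: 4992 + 247 = 5239
23rd: 5239 + 247 = 5486

3510, 3757, 4004, 4251, 4498, 4745, 4992, 5239, 5486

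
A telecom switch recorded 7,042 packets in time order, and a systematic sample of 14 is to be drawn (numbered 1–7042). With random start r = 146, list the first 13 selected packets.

146, 649, 1152, 1655, 2158, 2661, 3164, 3667, 4170, 4673, 5176, 5679, 6182

k = N/n = 7042/14 = 503
packet 1: 146
packet 2: 146 + 503 = 649
packet 3: 649 + 503 = 1152
packet 4: 1152 + 503 = 1655
packet 5: 1655 + 503 = 2158
packet 6: 2158 + 503 = 2661
packet 7: 2661 + 503 = 3164
packet 8: 3164 + 503 = 3667
packet 9: 3667 + 503 = 4170
packet 10: 4170 + 503 = 4673
packet 11: 4673 + 503 = 5176
packet 12: 5176 + 503 = 5679
packet 13: 5679 + 503 = 6182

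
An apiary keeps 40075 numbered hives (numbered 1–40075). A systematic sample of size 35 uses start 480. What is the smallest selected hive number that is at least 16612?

k = 40075/35 = 1145
Steps past start: ⌈(16612 − 480)/1145⌉ = ⌈16132/1145⌉ = 15
Selected hive: 480 + 15×1145 = 17655

17655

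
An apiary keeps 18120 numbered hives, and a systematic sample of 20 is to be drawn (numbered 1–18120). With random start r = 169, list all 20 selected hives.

k = N/n = 18120/20 = 906
hive 1: 169
hive 2: 169 + 906 = 1075
hive 3: 1075 + 906 = 1981
hive 4: 1981 + 906 = 2887
hive 5: 2887 + 906 = 3793
hive 6: 3793 + 906 = 4699
hive 7: 4699 + 906 = 5605
hive 8: 5605 + 906 = 6511
hive 9: 6511 + 906 = 7417
hive 10: 7417 + 906 = 8323
hive 11: 8323 + 906 = 9229
hive 12: 9229 + 906 = 10135
hive 13: 10135 + 906 = 11041
hive 14: 11041 + 906 = 11947
hive 15: 11947 + 906 = 12853
hive 16: 12853 + 906 = 13759
hive 17: 13759 + 906 = 14665
hive 18: 14665 + 906 = 15571
hive 19: 15571 + 906 = 16477
hive 20: 16477 + 906 = 17383

169, 1075, 1981, 2887, 3793, 4699, 5605, 6511, 7417, 8323, 9229, 10135, 11041, 11947, 12853, 13759, 14665, 15571, 16477, 17383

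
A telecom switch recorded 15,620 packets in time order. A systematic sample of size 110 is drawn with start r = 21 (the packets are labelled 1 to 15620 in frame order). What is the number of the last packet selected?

15499

k = 15620/110 = 142
110th selection = r + (110−1)·k = 21 + 109×142 = 21 + 15478 = 15499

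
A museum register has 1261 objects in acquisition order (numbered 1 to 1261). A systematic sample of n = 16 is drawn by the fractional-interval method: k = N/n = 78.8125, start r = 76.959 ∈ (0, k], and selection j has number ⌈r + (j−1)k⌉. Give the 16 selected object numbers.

j=1: r + 0k = 76.959 → ⌈·⌉ = 77
j=2: r + 1k = 155.7715 → ⌈·⌉ = 156
j=3: r + 2k = 234.584 → ⌈·⌉ = 235
j=4: r + 3k = 313.3965 → ⌈·⌉ = 314
j=5: r + 4k = 392.209 → ⌈·⌉ = 393
j=6: r + 5k = 471.0215 → ⌈·⌉ = 472
j=7: r + 6k = 549.834 → ⌈·⌉ = 550
j=8: r + 7k = 628.6465 → ⌈·⌉ = 629
j=9: r + 8k = 707.459 → ⌈·⌉ = 708
j=10: r + 9k = 786.2715 → ⌈·⌉ = 787
j=11: r + 10k = 865.084 → ⌈·⌉ = 866
j=12: r + 11k = 943.8965 → ⌈·⌉ = 944
j=13: r + 12k = 1022.709 → ⌈·⌉ = 1023
j=14: r + 13k = 1101.5215 → ⌈·⌉ = 1102
j=15: r + 14k = 1180.334 → ⌈·⌉ = 1181
j=16: r + 15k = 1259.1465 → ⌈·⌉ = 1260

77, 156, 235, 314, 393, 472, 550, 629, 708, 787, 866, 944, 1023, 1102, 1181, 1260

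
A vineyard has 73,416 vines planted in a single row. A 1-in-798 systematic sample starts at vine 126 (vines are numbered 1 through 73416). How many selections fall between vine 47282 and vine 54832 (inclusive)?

k = 798
First selection ≥ 47282: 126 + ⌈(47282−126)/798⌉·798 = 126 + 60×798 = 48006
Last selection ≤ 54832: 126 + ⌊(54832−126)/798⌋·798 = 126 + 68×798 = 54390
Count = 68 − 60 + 1 = 9

9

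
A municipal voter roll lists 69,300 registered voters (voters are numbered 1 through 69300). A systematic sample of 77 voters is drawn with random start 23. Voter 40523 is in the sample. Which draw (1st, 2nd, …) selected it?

k = 69300/77 = 900
position = (40523 − 23)/900 + 1 = 40500/900 + 1 = 45 + 1 = 46

46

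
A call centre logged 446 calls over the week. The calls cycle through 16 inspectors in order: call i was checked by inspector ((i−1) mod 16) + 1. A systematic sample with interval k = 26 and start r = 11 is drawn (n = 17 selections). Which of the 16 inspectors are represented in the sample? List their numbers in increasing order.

Consecutive selections differ by k = 26, so their inspector numbers differ by 26 mod 16 = 10.
gcd(26, 16) = 2, so the sample visits 16/2 = 8 distinct residues mod 16.
Start 11 is inspector 11; the inspectors hit are 1, 3, 5, 7, 9, 11, 13, 15.

1, 3, 5, 7, 9, 11, 13, 15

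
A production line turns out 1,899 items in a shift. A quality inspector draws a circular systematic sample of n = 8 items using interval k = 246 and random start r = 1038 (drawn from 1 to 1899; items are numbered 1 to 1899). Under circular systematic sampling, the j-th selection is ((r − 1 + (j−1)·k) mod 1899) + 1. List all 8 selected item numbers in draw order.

Selection 1: 1038
Selection 2: 1038 + 246 = 1284
Selection 3: 1284 + 246 = 1530
Selection 4: 1530 + 246 = 1776
Selection 5: 1776 + 246 = 2022 → 2022 − 1899 = 123
Selection 6: 123 + 246 = 369
Selection 7: 369 + 246 = 615
Selection 8: 615 + 246 = 861

1038, 1284, 1530, 1776, 123, 369, 615, 861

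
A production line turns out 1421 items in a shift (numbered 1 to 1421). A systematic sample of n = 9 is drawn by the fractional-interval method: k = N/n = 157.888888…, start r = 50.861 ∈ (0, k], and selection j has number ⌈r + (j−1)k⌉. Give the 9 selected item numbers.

j=1: r + 0k = 50.861 → ⌈·⌉ = 51
j=2: r + 1k = 208.749888… → ⌈·⌉ = 209
j=3: r + 2k = 366.638777… → ⌈·⌉ = 367
j=4: r + 3k = 524.527666… → ⌈·⌉ = 525
j=5: r + 4k = 682.416555… → ⌈·⌉ = 683
j=6: r + 5k = 840.305444… → ⌈·⌉ = 841
j=7: r + 6k = 998.194333… → ⌈·⌉ = 999
j=8: r + 7k = 1156.083222… → ⌈·⌉ = 1157
j=9: r + 8k = 1313.972111… → ⌈·⌉ = 1314

51, 209, 367, 525, 683, 841, 999, 1157, 1314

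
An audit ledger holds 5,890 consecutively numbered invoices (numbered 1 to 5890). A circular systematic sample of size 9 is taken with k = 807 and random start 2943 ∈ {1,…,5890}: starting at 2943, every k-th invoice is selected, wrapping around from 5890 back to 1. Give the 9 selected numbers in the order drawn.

2943, 3750, 4557, 5364, 281, 1088, 1895, 2702, 3509

Selection 1: 2943
Selection 2: 2943 + 807 = 3750
Selection 3: 3750 + 807 = 4557
Selection 4: 4557 + 807 = 5364
Selection 5: 5364 + 807 = 6171 → 6171 − 5890 = 281
Selection 6: 281 + 807 = 1088
Selection 7: 1088 + 807 = 1895
Selection 8: 1895 + 807 = 2702
Selection 9: 2702 + 807 = 3509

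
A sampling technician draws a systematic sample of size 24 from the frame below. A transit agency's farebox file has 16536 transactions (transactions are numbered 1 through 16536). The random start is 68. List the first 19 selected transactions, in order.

k = N/n = 16536/24 = 689
transaction 1: 68
transaction 2: 68 + 689 = 757
transaction 3: 757 + 689 = 1446
transaction 4: 1446 + 689 = 2135
transaction 5: 2135 + 689 = 2824
transaction 6: 2824 + 689 = 3513
transaction 7: 3513 + 689 = 4202
transaction 8: 4202 + 689 = 4891
transaction 9: 4891 + 689 = 5580
transaction 10: 5580 + 689 = 6269
transaction 11: 6269 + 689 = 6958
transaction 12: 6958 + 689 = 7647
transaction 13: 7647 + 689 = 8336
transaction 14: 8336 + 689 = 9025
transaction 15: 9025 + 689 = 9714
transaction 16: 9714 + 689 = 10403
transaction 17: 10403 + 689 = 11092
transaction 18: 11092 + 689 = 11781
transaction 19: 11781 + 689 = 12470

68, 757, 1446, 2135, 2824, 3513, 4202, 4891, 5580, 6269, 6958, 7647, 8336, 9025, 9714, 10403, 11092, 11781, 12470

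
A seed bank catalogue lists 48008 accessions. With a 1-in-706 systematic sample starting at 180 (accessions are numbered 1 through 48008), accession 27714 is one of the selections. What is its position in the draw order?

40

k = 706
position = (27714 − 180)/706 + 1 = 27534/706 + 1 = 39 + 1 = 40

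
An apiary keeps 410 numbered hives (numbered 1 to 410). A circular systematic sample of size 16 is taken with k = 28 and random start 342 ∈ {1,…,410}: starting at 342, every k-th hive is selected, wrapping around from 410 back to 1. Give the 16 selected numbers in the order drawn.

342, 370, 398, 16, 44, 72, 100, 128, 156, 184, 212, 240, 268, 296, 324, 352

Selection 1: 342
Selection 2: 342 + 28 = 370
Selection 3: 370 + 28 = 398
Selection 4: 398 + 28 = 426 → 426 − 410 = 16
Selection 5: 16 + 28 = 44
Selection 6: 44 + 28 = 72
Selection 7: 72 + 28 = 100
Selection 8: 100 + 28 = 128
Selection 9: 128 + 28 = 156
Selection 10: 156 + 28 = 184
Selection 11: 184 + 28 = 212
Selection 12: 212 + 28 = 240
Selection 13: 240 + 28 = 268
Selection 14: 268 + 28 = 296
Selection 15: 296 + 28 = 324
Selection 16: 324 + 28 = 352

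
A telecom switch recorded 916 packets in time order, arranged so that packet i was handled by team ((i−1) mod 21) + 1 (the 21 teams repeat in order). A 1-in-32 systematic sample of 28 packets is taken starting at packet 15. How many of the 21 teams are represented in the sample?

21

Consecutive selections differ by k = 32, so their team numbers differ by 32 mod 21 = 11.
gcd(32, 21) = 1, so the sample visits 21/1 = 21 distinct residues mod 21.
Start 15 is team 15; the teams hit are 1, 2, 3, 4, 5, 6, 7, 8, 9, 10, 11, 12, 13, 14, 15, 16, 17, 18, 19, 20, 21.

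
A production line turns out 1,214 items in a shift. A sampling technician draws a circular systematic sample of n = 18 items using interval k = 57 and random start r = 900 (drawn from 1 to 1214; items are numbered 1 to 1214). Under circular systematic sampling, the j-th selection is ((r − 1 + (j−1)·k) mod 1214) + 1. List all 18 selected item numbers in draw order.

900, 957, 1014, 1071, 1128, 1185, 28, 85, 142, 199, 256, 313, 370, 427, 484, 541, 598, 655

Selection 1: 900
Selection 2: 900 + 57 = 957
Selection 3: 957 + 57 = 1014
Selection 4: 1014 + 57 = 1071
Selection 5: 1071 + 57 = 1128
Selection 6: 1128 + 57 = 1185
Selection 7: 1185 + 57 = 1242 → 1242 − 1214 = 28
Selection 8: 28 + 57 = 85
Selection 9: 85 + 57 = 142
Selection 10: 142 + 57 = 199
Selection 11: 199 + 57 = 256
Selection 12: 256 + 57 = 313
Selection 13: 313 + 57 = 370
Selection 14: 370 + 57 = 427
Selection 15: 427 + 57 = 484
Selection 16: 484 + 57 = 541
Selection 17: 541 + 57 = 598
Selection 18: 598 + 57 = 655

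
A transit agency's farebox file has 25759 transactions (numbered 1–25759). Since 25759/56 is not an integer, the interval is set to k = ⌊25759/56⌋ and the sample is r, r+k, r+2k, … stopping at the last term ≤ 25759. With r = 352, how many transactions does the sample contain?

k = ⌊25759/56⌋ = 459
Achieved size = ⌊(25759 − 352)/459⌋ + 1 = ⌊25407/459⌋ + 1 = 55 + 1 = 56
(last selection: 352 + 55×459 = 25597 ≤ 25759; next would be 26056 > 25759)

56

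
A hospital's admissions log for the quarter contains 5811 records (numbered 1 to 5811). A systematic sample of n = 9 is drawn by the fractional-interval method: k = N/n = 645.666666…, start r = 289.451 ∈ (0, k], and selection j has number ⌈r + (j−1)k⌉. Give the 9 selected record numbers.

290, 936, 1581, 2227, 2873, 3518, 4164, 4810, 5455

j=1: r + 0k = 289.451 → ⌈·⌉ = 290
j=2: r + 1k = 935.117666… → ⌈·⌉ = 936
j=3: r + 2k = 1580.784333… → ⌈·⌉ = 1581
j=4: r + 3k = 2226.451 → ⌈·⌉ = 2227
j=5: r + 4k = 2872.117666… → ⌈·⌉ = 2873
j=6: r + 5k = 3517.784333… → ⌈·⌉ = 3518
j=7: r + 6k = 4163.451 → ⌈·⌉ = 4164
j=8: r + 7k = 4809.117666… → ⌈·⌉ = 4810
j=9: r + 8k = 5454.784333… → ⌈·⌉ = 5455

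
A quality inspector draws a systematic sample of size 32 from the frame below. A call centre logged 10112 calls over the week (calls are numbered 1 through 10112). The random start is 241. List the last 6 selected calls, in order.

k = N/n = 10112/32 = 316
27th selection = 241 + 26×316 = 8457
28th: 8457 + 316 = 8773
29th: 8773 + 316 = 9089
30th: 9089 + 316 = 9405
31st: 9405 + 316 = 9721
32nd: 9721 + 316 = 10037

8457, 8773, 9089, 9405, 9721, 10037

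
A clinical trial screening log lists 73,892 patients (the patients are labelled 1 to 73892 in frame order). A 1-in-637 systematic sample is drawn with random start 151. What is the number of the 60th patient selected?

k = 637
60th selection = r + (60−1)·k = 151 + 59×637 = 151 + 37583 = 37734

37734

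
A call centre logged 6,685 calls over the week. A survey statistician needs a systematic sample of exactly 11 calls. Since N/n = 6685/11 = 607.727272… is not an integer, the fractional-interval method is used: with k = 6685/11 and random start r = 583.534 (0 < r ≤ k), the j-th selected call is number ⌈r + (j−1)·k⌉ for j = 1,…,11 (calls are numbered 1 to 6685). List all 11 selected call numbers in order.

j=1: r + 0k = 583.534 → ⌈·⌉ = 584
j=2: r + 1k = 1191.261272… → ⌈·⌉ = 1192
j=3: r + 2k = 1798.988545… → ⌈·⌉ = 1799
j=4: r + 3k = 2406.715818… → ⌈·⌉ = 2407
j=5: r + 4k = 3014.443090… → ⌈·⌉ = 3015
j=6: r + 5k = 3622.170363… → ⌈·⌉ = 3623
j=7: r + 6k = 4229.897636… → ⌈·⌉ = 4230
j=8: r + 7k = 4837.624909… → ⌈·⌉ = 4838
j=9: r + 8k = 5445.352181… → ⌈·⌉ = 5446
j=10: r + 9k = 6053.079454… → ⌈·⌉ = 6054
j=11: r + 10k = 6660.806727… → ⌈·⌉ = 6661

584, 1192, 1799, 2407, 3015, 3623, 4230, 4838, 5446, 6054, 6661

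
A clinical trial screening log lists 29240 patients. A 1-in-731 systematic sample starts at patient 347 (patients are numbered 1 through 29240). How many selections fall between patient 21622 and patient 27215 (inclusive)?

7

k = 731
First selection ≥ 21622: 347 + ⌈(21622−347)/731⌉·731 = 347 + 30×731 = 22277
Last selection ≤ 27215: 347 + ⌊(27215−347)/731⌋·731 = 347 + 36×731 = 26663
Count = 36 − 30 + 1 = 7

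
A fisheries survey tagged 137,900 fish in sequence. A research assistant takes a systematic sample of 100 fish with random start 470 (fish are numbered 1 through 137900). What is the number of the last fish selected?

136991

k = 137900/100 = 1379
100th selection = r + (100−1)·k = 470 + 99×1379 = 470 + 136521 = 136991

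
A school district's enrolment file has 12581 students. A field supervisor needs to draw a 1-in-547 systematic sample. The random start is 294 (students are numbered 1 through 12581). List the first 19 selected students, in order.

student 1: 294
student 2: 294 + 547 = 841
student 3: 841 + 547 = 1388
student 4: 1388 + 547 = 1935
student 5: 1935 + 547 = 2482
student 6: 2482 + 547 = 3029
student 7: 3029 + 547 = 3576
student 8: 3576 + 547 = 4123
student 9: 4123 + 547 = 4670
student 10: 4670 + 547 = 5217
student 11: 5217 + 547 = 5764
student 12: 5764 + 547 = 6311
student 13: 6311 + 547 = 6858
student 14: 6858 + 547 = 7405
student 15: 7405 + 547 = 7952
student 16: 7952 + 547 = 8499
student 17: 8499 + 547 = 9046
student 18: 9046 + 547 = 9593
student 19: 9593 + 547 = 10140

294, 841, 1388, 1935, 2482, 3029, 3576, 4123, 4670, 5217, 5764, 6311, 6858, 7405, 7952, 8499, 9046, 9593, 10140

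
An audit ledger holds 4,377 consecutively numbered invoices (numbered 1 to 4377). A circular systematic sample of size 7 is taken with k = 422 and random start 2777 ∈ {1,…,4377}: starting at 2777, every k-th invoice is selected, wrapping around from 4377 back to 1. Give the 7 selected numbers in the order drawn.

2777, 3199, 3621, 4043, 88, 510, 932

Selection 1: 2777
Selection 2: 2777 + 422 = 3199
Selection 3: 3199 + 422 = 3621
Selection 4: 3621 + 422 = 4043
Selection 5: 4043 + 422 = 4465 → 4465 − 4377 = 88
Selection 6: 88 + 422 = 510
Selection 7: 510 + 422 = 932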